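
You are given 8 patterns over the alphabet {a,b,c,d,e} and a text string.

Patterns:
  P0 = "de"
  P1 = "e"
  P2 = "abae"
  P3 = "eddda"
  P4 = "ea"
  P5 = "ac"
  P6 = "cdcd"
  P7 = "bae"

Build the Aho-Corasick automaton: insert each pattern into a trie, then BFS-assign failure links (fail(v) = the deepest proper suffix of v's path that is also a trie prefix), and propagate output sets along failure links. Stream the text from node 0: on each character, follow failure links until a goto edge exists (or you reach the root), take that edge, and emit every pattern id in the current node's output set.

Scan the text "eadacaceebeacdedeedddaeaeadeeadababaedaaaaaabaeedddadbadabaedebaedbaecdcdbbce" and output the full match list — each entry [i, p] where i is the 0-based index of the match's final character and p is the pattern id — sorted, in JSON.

Construct AC machine:
Trie (insert patterns):
  0='ε' goto a→4 b→18 c→14 d→1 e→3
  1='d' goto e→2
  2='de' goto ·  ←P0
  3='e' goto a→12 d→8  ←P1
  4='a' goto b→5 c→13
  5='ab' goto a→6
  6='aba' goto e→7
  7='abae' goto ·  ←P2
  8='ed' goto d→9
  9='edd' goto d→10
  10='eddd' goto a→11
  11='eddda' goto ·  ←P3
  12='ea' goto ·  ←P4
  13='ac' goto ·  ←P5
  14='c' goto d→15
  15='cd' goto c→16
  16='cdc' goto d→17
  17='cdcd' goto ·  ←P6
  18='b' goto a→19
  19='ba' goto e→20
  20='bae' goto ·  ←P7

BFS fail/out derivation:
  n1('d'): parent n0 fail=0; on 'd' 0 → fail=0;  out ∅∪∅=∅
  n3('e'): parent n0 fail=0; on 'e' 0 → fail=0;  out {1}∪∅={1}
  n4('a'): parent n0 fail=0; on 'a' 0 → fail=0;  out ∅∪∅=∅
  n14('c'): parent n0 fail=0; on 'c' 0 → fail=0;  out ∅∪∅=∅
  n18('b'): parent n0 fail=0; on 'b' 0 → fail=0;  out ∅∪∅=∅
  n2('de'): parent n1 fail=0; on 'e' 0 → fail=3;  out {0}∪{1}={0,1}
  n5('ab'): parent n4 fail=0; on 'b' 0 → fail=18;  out ∅∪∅=∅
  n8('ed'): parent n3 fail=0; on 'd' 0 → fail=1;  out ∅∪∅=∅
  n12('ea'): parent n3 fail=0; on 'a' 0 → fail=4;  out {4}∪∅={4}
  n13('ac'): parent n4 fail=0; on 'c' 0 → fail=14;  out {5}∪∅={5}
  n15('cd'): parent n14 fail=0; on 'd' 0 → fail=1;  out ∅∪∅=∅
  n19('ba'): parent n18 fail=0; on 'a' 0 → fail=4;  out ∅∪∅=∅
  n6('aba'): parent n5 fail=18; on 'a' 18 → fail=19;  out ∅∪∅=∅
  n9('edd'): parent n8 fail=1; on 'd' 1→0 → fail=1;  out ∅∪∅=∅
  n16('cdc'): parent n15 fail=1; on 'c' 1→0 → fail=14;  out ∅∪∅=∅
  n20('bae'): parent n19 fail=4; on 'e' 4→0 → fail=3;  out {7}∪{1}={1,7}
  n7('abae'): parent n6 fail=19; on 'e' 19 → fail=20;  out {2}∪{1,7}={1,2,7}
  n10('eddd'): parent n9 fail=1; on 'd' 1→0 → fail=1;  out ∅∪∅=∅
  n17('cdcd'): parent n16 fail=14; on 'd' 14 → fail=15;  out {6}∪∅={6}
  n11('eddda'): parent n10 fail=1; on 'a' 1→0 → fail=4;  out {3}∪∅={3}

Run:
pos 0 'e': at 3  → match P1@[0:0]
pos 1 'a': at 12  → match P4@[0:1]
pos 2 'd': at 1 (fail-walked)
pos 3 'a': at 4 (fail-walked)
pos 4 'c': at 13  → match P5@[3:4]
pos 5 'a': at 4 (fail-walked)
pos 6 'c': at 13  → match P5@[5:6]
pos 7 'e': at 3 (fail-walked)  → match P1@[7:7]
pos 8 'e': at 3 (fail-walked)  → match P1@[8:8]
pos 9 'b': at 18 (fail-walked)
pos 10 'e': at 3 (fail-walked)  → match P1@[10:10]
pos 11 'a': at 12  → match P4@[10:11]
pos 12 'c': at 13 (fail-walked)  → match P5@[11:12]
pos 13 'd': at 15 (fail-walked)
pos 14 'e': at 2 (fail-walked)  → match P0@[13:14],P1@[14:14]
pos 15 'd': at 8 (fail-walked)
pos 16 'e': at 2 (fail-walked)  → match P0@[15:16],P1@[16:16]
pos 17 'e': at 3 (fail-walked)  → match P1@[17:17]
pos 18 'd': at 8
pos 19 'd': at 9
pos 20 'd': at 10
pos 21 'a': at 11  → match P3@[17:21]
pos 22 'e': at 3 (fail-walked)  → match P1@[22:22]
pos 23 'a': at 12  → match P4@[22:23]
pos 24 'e': at 3 (fail-walked)  → match P1@[24:24]
pos 25 'a': at 12  → match P4@[24:25]
pos 26 'd': at 1 (fail-walked)
pos 27 'e': at 2  → match P0@[26:27],P1@[27:27]
pos 28 'e': at 3 (fail-walked)  → match P1@[28:28]
pos 29 'a': at 12  → match P4@[28:29]
pos 30 'd': at 1 (fail-walked)
pos 31 'a': at 4 (fail-walked)
pos 32 'b': at 5
pos 33 'a': at 6
pos 34 'b': at 5 (fail-walked)
pos 35 'a': at 6
pos 36 'e': at 7  → match P1@[36:36],P2@[33:36],P7@[34:36]
pos 37 'd': at 8 (fail-walked)
pos 38 'a': at 4 (fail-walked)
pos 39 'a': at 4 (fail-walked)
pos 40 'a': at 4 (fail-walked)
pos 41 'a': at 4 (fail-walked)
pos 42 'a': at 4 (fail-walked)
pos 43 'a': at 4 (fail-walked)
pos 44 'b': at 5
pos 45 'a': at 6
pos 46 'e': at 7  → match P1@[46:46],P2@[43:46],P7@[44:46]
pos 47 'e': at 3 (fail-walked)  → match P1@[47:47]
pos 48 'd': at 8
pos 49 'd': at 9
pos 50 'd': at 10
pos 51 'a': at 11  → match P3@[47:51]
pos 52 'd': at 1 (fail-walked)
pos 53 'b': at 18 (fail-walked)
pos 54 'a': at 19
pos 55 'd': at 1 (fail-walked)
pos 56 'a': at 4 (fail-walked)
pos 57 'b': at 5
pos 58 'a': at 6
pos 59 'e': at 7  → match P1@[59:59],P2@[56:59],P7@[57:59]
pos 60 'd': at 8 (fail-walked)
pos 61 'e': at 2 (fail-walked)  → match P0@[60:61],P1@[61:61]
pos 62 'b': at 18 (fail-walked)
pos 63 'a': at 19
pos 64 'e': at 20  → match P1@[64:64],P7@[62:64]
pos 65 'd': at 8 (fail-walked)
pos 66 'b': at 18 (fail-walked)
pos 67 'a': at 19
pos 68 'e': at 20  → match P1@[68:68],P7@[66:68]
pos 69 'c': at 14 (fail-walked)
pos 70 'd': at 15
pos 71 'c': at 16
pos 72 'd': at 17  → match P6@[69:72]
pos 73 'b': at 18 (fail-walked)
pos 74 'b': at 18 (fail-walked)
pos 75 'c': at 14 (fail-walked)
pos 76 'e': at 3 (fail-walked)  → match P1@[76:76]

Result: [[0,1],[1,4],[4,5],[6,5],[7,1],[8,1],[10,1],[11,4],[12,5],[14,0],[14,1],[16,0],[16,1],[17,1],[21,3],[22,1],[23,4],[24,1],[25,4],[27,0],[27,1],[28,1],[29,4],[36,1],[36,2],[36,7],[46,1],[46,2],[46,7],[47,1],[51,3],[59,1],[59,2],[59,7],[61,0],[61,1],[64,1],[64,7],[68,1],[68,7],[72,6],[76,1]]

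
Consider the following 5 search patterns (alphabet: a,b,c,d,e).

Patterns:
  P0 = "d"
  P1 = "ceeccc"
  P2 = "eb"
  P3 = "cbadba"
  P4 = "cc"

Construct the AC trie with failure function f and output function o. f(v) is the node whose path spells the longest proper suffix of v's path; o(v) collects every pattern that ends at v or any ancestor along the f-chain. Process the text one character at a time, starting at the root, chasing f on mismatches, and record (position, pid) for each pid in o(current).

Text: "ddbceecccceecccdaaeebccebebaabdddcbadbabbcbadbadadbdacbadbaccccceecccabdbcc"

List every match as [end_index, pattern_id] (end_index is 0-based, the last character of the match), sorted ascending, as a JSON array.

Construct AC machine:
Trie nodes:
  0='ε' goto c→2 d→1 e→8
  1='d' goto ·  [P0 ends]
  2='c' goto b→10 c→15 e→3
  3='ce' goto e→4
  4='cee' goto c→5
  5='ceec' goto c→6
  6='ceecc' goto c→7
  7='ceeccc' goto ·  [P1 ends]
  8='e' goto b→9
  9='eb' goto ·  [P2 ends]
  10='cb' goto a→11
  11='cba' goto d→12
  12='cbad' goto b→13
  13='cbadb' goto a→14
  14='cbadba' goto ·  [P3 ends]
  15='cc' goto ·  [P4 ends]

BFS fail/out derivation:
  n1('d'): parent n0 fail=0; on 'd' 0 → fail=0;  out {0}∪∅={0}
  n2('c'): parent n0 fail=0; on 'c' 0 → fail=0;  out ∅∪∅=∅
  n8('e'): parent n0 fail=0; on 'e' 0 → fail=0;  out ∅∪∅=∅
  n3('ce'): parent n2 fail=0; on 'e' 0 → fail=8;  out ∅∪∅=∅
  n9('eb'): parent n8 fail=0; on 'b' 0 → fail=0;  out {2}∪∅={2}
  n10('cb'): parent n2 fail=0; on 'b' 0 → fail=0;  out ∅∪∅=∅
  n15('cc'): parent n2 fail=0; on 'c' 0 → fail=2;  out {4}∪∅={4}
  n4('cee'): parent n3 fail=8; on 'e' 8→0 → fail=8;  out ∅∪∅=∅
  n11('cba'): parent n10 fail=0; on 'a' 0 → fail=0;  out ∅∪∅=∅
  n5('ceec'): parent n4 fail=8; on 'c' 8→0 → fail=2;  out ∅∪∅=∅
  n12('cbad'): parent n11 fail=0; on 'd' 0 → fail=1;  out ∅∪{0}={0}
  n6('ceecc'): parent n5 fail=2; on 'c' 2 → fail=15;  out ∅∪{4}={4}
  n13('cbadb'): parent n12 fail=1; on 'b' 1→0 → fail=0;  out ∅∪∅=∅
  n7('ceeccc'): parent n6 fail=15; on 'c' 15→2 → fail=15;  out {1}∪{4}={1,4}
  n14('cbadba'): parent n13 fail=0; on 'a' 0 → fail=0;  out {3}∪∅={3}

Scan:
pos 0 'd': at 1  → match P0@[0:0]
pos 1 'd': at 1 (via fail)  → match P0@[1:1]
pos 2 'b': at 0 (via fail)
pos 3 'c': at 2
pos 4 'e': at 3
pos 5 'e': at 4
pos 6 'c': at 5
pos 7 'c': at 6  → match P4@[6:7]
pos 8 'c': at 7  → match P1@[3:8],P4@[7:8]
pos 9 'c': at 15 (via fail)  → match P4@[8:9]
pos 10 'e': at 3 (via fail)
pos 11 'e': at 4
pos 12 'c': at 5
pos 13 'c': at 6  → match P4@[12:13]
pos 14 'c': at 7  → match P1@[9:14],P4@[13:14]
pos 15 'd': at 1 (via fail)  → match P0@[15:15]
pos 16 'a': at 0 (via fail)
pos 17 'a': at 0
pos 18 'e': at 8
pos 19 'e': at 8 (via fail)
pos 20 'b': at 9  → match P2@[19:20]
pos 21 'c': at 2 (via fail)
pos 22 'c': at 15  → match P4@[21:22]
pos 23 'e': at 3 (via fail)
pos 24 'b': at 9 (via fail)  → match P2@[23:24]
pos 25 'e': at 8 (via fail)
pos 26 'b': at 9  → match P2@[25:26]
pos 27 'a': at 0 (via fail)
pos 28 'a': at 0
pos 29 'b': at 0
pos 30 'd': at 1  → match P0@[30:30]
pos 31 'd': at 1 (via fail)  → match P0@[31:31]
pos 32 'd': at 1 (via fail)  → match P0@[32:32]
pos 33 'c': at 2 (via fail)
pos 34 'b': at 10
pos 35 'a': at 11
pos 36 'd': at 12  → match P0@[36:36]
pos 37 'b': at 13
pos 38 'a': at 14  → match P3@[33:38]
pos 39 'b': at 0 (via fail)
pos 40 'b': at 0
pos 41 'c': at 2
pos 42 'b': at 10
pos 43 'a': at 11
pos 44 'd': at 12  → match P0@[44:44]
pos 45 'b': at 13
pos 46 'a': at 14  → match P3@[41:46]
pos 47 'd': at 1 (via fail)  → match P0@[47:47]
pos 48 'a': at 0 (via fail)
pos 49 'd': at 1  → match P0@[49:49]
pos 50 'b': at 0 (via fail)
pos 51 'd': at 1  → match P0@[51:51]
pos 52 'a': at 0 (via fail)
pos 53 'c': at 2
pos 54 'b': at 10
pos 55 'a': at 11
pos 56 'd': at 12  → match P0@[56:56]
pos 57 'b': at 13
pos 58 'a': at 14  → match P3@[53:58]
pos 59 'c': at 2 (via fail)
pos 60 'c': at 15  → match P4@[59:60]
pos 61 'c': at 15 (via fail)  → match P4@[60:61]
pos 62 'c': at 15 (via fail)  → match P4@[61:62]
pos 63 'c': at 15 (via fail)  → match P4@[62:63]
pos 64 'e': at 3 (via fail)
pos 65 'e': at 4
pos 66 'c': at 5
pos 67 'c': at 6  → match P4@[66:67]
pos 68 'c': at 7  → match P1@[63:68],P4@[67:68]
pos 69 'a': at 0 (via fail)
pos 70 'b': at 0
pos 71 'd': at 1  → match P0@[71:71]
pos 72 'b': at 0 (via fail)
pos 73 'c': at 2
pos 74 'c': at 15  → match P4@[73:74]

Matches: [[0,0],[1,0],[7,4],[8,1],[8,4],[9,4],[13,4],[14,1],[14,4],[15,0],[20,2],[22,4],[24,2],[26,2],[30,0],[31,0],[32,0],[36,0],[38,3],[44,0],[46,3],[47,0],[49,0],[51,0],[56,0],[58,3],[60,4],[61,4],[62,4],[63,4],[67,4],[68,1],[68,4],[71,0],[74,4]]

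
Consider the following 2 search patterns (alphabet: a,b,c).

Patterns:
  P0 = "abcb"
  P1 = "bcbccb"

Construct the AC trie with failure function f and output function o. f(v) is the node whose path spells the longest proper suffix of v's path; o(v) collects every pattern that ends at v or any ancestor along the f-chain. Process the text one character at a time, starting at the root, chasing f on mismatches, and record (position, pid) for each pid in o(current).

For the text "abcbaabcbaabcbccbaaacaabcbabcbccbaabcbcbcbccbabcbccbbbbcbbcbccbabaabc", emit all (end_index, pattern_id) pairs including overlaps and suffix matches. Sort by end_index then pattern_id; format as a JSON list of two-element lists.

Construct AC machine:
Trie nodes:
  0='ε' goto a→1 b→5
  1='a' goto b→2
  2='ab' goto c→3
  3='abc' goto b→4
  4='abcb' goto ·  [P0 ends]
  5='b' goto c→6
  6='bc' goto b→7
  7='bcb' goto c→8
  8='bcbc' goto c→9
  9='bcbcc' goto b→10
  10='bcbccb' goto ·  [P1 ends]

Failure links (BFS by depth):
  fail(1) 'a': from fail(0)=0 chase 'a': 0 ⇒ 0;  out=∅∪out(0)=∅
  fail(5) 'b': from fail(0)=0 chase 'b': 0 ⇒ 0;  out=∅∪out(0)=∅
  fail(2) 'ab': from fail(1)=0 chase 'b': 0 ⇒ 5;  out=∅∪out(5)=∅
  fail(6) 'bc': from fail(5)=0 chase 'c': 0 ⇒ 0;  out=∅∪out(0)=∅
  fail(3) 'abc': from fail(2)=5 chase 'c': 5 ⇒ 6;  out=∅∪out(6)=∅
  fail(7) 'bcb': from fail(6)=0 chase 'b': 0 ⇒ 5;  out=∅∪out(5)=∅
  fail(4) 'abcb': from fail(3)=6 chase 'b': 6 ⇒ 7;  out={0}∪out(7)={0}
  fail(8) 'bcbc': from fail(7)=5 chase 'c': 5 ⇒ 6;  out=∅∪out(6)=∅
  fail(9) 'bcbcc': from fail(8)=6 chase 'c': 6→0 ⇒ 0;  out=∅∪out(0)=∅
  fail(10) 'bcbccb': from fail(9)=0 chase 'b': 0 ⇒ 5;  out={1}∪out(5)={1}

Text stream:
pos 0 'a': at 1
pos 1 'b': at 2
pos 2 'c': at 3
pos 3 'b': at 4  ** P0@[0:3]
pos 4 'a': at 1 (fail-walked)
pos 5 'a': at 1 (fail-walked)
pos 6 'b': at 2
pos 7 'c': at 3
pos 8 'b': at 4  ** P0@[5:8]
pos 9 'a': at 1 (fail-walked)
pos 10 'a': at 1 (fail-walked)
pos 11 'b': at 2
pos 12 'c': at 3
pos 13 'b': at 4  ** P0@[10:13]
pos 14 'c': at 8 (fail-walked)
pos 15 'c': at 9
pos 16 'b': at 10  ** P1@[11:16]
pos 17 'a': at 1 (fail-walked)
pos 18 'a': at 1 (fail-walked)
pos 19 'a': at 1 (fail-walked)
pos 20 'c': at 0 (fail-walked)
pos 21 'a': at 1
pos 22 'a': at 1 (fail-walked)
pos 23 'b': at 2
pos 24 'c': at 3
pos 25 'b': at 4  ** P0@[22:25]
pos 26 'a': at 1 (fail-walked)
pos 27 'b': at 2
pos 28 'c': at 3
pos 29 'b': at 4  ** P0@[26:29]
pos 30 'c': at 8 (fail-walked)
pos 31 'c': at 9
pos 32 'b': at 10  ** P1@[27:32]
pos 33 'a': at 1 (fail-walked)
pos 34 'a': at 1 (fail-walked)
pos 35 'b': at 2
pos 36 'c': at 3
pos 37 'b': at 4  ** P0@[34:37]
pos 38 'c': at 8 (fail-walked)
pos 39 'b': at 7 (fail-walked)
pos 40 'c': at 8
pos 41 'b': at 7 (fail-walked)
pos 42 'c': at 8
pos 43 'c': at 9
pos 44 'b': at 10  ** P1@[39:44]
pos 45 'a': at 1 (fail-walked)
pos 46 'b': at 2
pos 47 'c': at 3
pos 48 'b': at 4  ** P0@[45:48]
pos 49 'c': at 8 (fail-walked)
pos 50 'c': at 9
pos 51 'b': at 10  ** P1@[46:51]
pos 52 'b': at 5 (fail-walked)
pos 53 'b': at 5 (fail-walked)
pos 54 'b': at 5 (fail-walked)
pos 55 'c': at 6
pos 56 'b': at 7
pos 57 'b': at 5 (fail-walked)
pos 58 'c': at 6
pos 59 'b': at 7
pos 60 'c': at 8
pos 61 'c': at 9
pos 62 'b': at 10  ** P1@[57:62]
pos 63 'a': at 1 (fail-walked)
pos 64 'b': at 2
pos 65 'a': at 1 (fail-walked)
pos 66 'a': at 1 (fail-walked)
pos 67 'b': at 2
pos 68 'c': at 3

Matches: [[3,0],[8,0],[13,0],[16,1],[25,0],[29,0],[32,1],[37,0],[44,1],[48,0],[51,1],[62,1]]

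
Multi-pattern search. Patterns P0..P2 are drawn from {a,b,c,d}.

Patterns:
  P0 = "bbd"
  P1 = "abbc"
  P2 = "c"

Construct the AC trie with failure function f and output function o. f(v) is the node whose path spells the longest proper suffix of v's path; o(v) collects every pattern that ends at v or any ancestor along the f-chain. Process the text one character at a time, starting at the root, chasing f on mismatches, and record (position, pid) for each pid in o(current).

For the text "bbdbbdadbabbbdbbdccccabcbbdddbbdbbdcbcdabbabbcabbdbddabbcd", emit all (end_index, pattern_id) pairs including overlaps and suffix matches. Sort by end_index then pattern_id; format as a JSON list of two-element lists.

Construct AC machine:
Trie (insert patterns):
  0='ε' goto a→4 b→1 c→8
  1='b' goto b→2
  2='bb' goto d→3
  3='bbd' goto ·  ←P0
  4='a' goto b→5
  5='ab' goto b→6
  6='abb' goto c→7
  7='abbc' goto ·  ←P1
  8='c' goto ·  ←P2

Failure links (BFS by depth):
  n1('b'): parent n0 fail=0; on 'b' 0 → fail=0;  out ∅∪∅=∅
  n4('a'): parent n0 fail=0; on 'a' 0 → fail=0;  out ∅∪∅=∅
  n8('c'): parent n0 fail=0; on 'c' 0 → fail=0;  out {2}∪∅={2}
  n2('bb'): parent n1 fail=0; on 'b' 0 → fail=1;  out ∅∪∅=∅
  n5('ab'): parent n4 fail=0; on 'b' 0 → fail=1;  out ∅∪∅=∅
  n3('bbd'): parent n2 fail=1; on 'd' 1→0 → fail=0;  out {0}∪∅={0}
  n6('abb'): parent n5 fail=1; on 'b' 1 → fail=2;  out ∅∪∅=∅
  n7('abbc'): parent n6 fail=2; on 'c' 2→1→0 → fail=8;  out {1}∪{2}={1,2}

Text stream:
[0] read 'b'  n0⇒n1
[1] read 'b'  n1⇒n2
[2] read 'd'  n2⇒n3  emit P0@[0:2]
[3] read 'b'  n3⇒n1 ·f
[4] read 'b'  n1⇒n2
[5] read 'd'  n2⇒n3  emit P0@[3:5]
[6] read 'a'  n3⇒n4 ·f
[7] read 'd'  n4⇒n0 ·f
[8] read 'b'  n0⇒n1
[9] read 'a'  n1⇒n4 ·f
[10] read 'b'  n4⇒n5
[11] read 'b'  n5⇒n6
[12] read 'b'  n6⇒n2 ·f
[13] read 'd'  n2⇒n3  emit P0@[11:13]
[14] read 'b'  n3⇒n1 ·f
[15] read 'b'  n1⇒n2
[16] read 'd'  n2⇒n3  emit P0@[14:16]
[17] read 'c'  n3⇒n8 ·f  emit P2@[17:17]
[18] read 'c'  n8⇒n8 ·f  emit P2@[18:18]
[19] read 'c'  n8⇒n8 ·f  emit P2@[19:19]
[20] read 'c'  n8⇒n8 ·f  emit P2@[20:20]
[21] read 'a'  n8⇒n4 ·f
[22] read 'b'  n4⇒n5
[23] read 'c'  n5⇒n8 ·f  emit P2@[23:23]
[24] read 'b'  n8⇒n1 ·f
[25] read 'b'  n1⇒n2
[26] read 'd'  n2⇒n3  emit P0@[24:26]
[27] read 'd'  n3⇒n0 ·f
[28] read 'd'  n0⇒n0
[29] read 'b'  n0⇒n1
[30] read 'b'  n1⇒n2
[31] read 'd'  n2⇒n3  emit P0@[29:31]
[32] read 'b'  n3⇒n1 ·f
[33] read 'b'  n1⇒n2
[34] read 'd'  n2⇒n3  emit P0@[32:34]
[35] read 'c'  n3⇒n8 ·f  emit P2@[35:35]
[36] read 'b'  n8⇒n1 ·f
[37] read 'c'  n1⇒n8 ·f  emit P2@[37:37]
[38] read 'd'  n8⇒n0 ·f
[39] read 'a'  n0⇒n4
[40] read 'b'  n4⇒n5
[41] read 'b'  n5⇒n6
[42] read 'a'  n6⇒n4 ·f
[43] read 'b'  n4⇒n5
[44] read 'b'  n5⇒n6
[45] read 'c'  n6⇒n7  emit P1@[42:45],P2@[45:45]
[46] read 'a'  n7⇒n4 ·f
[47] read 'b'  n4⇒n5
[48] read 'b'  n5⇒n6
[49] read 'd'  n6⇒n3 ·f  emit P0@[47:49]
[50] read 'b'  n3⇒n1 ·f
[51] read 'd'  n1⇒n0 ·f
[52] read 'd'  n0⇒n0
[53] read 'a'  n0⇒n4
[54] read 'b'  n4⇒n5
[55] read 'b'  n5⇒n6
[56] read 'c'  n6⇒n7  emit P1@[53:56],P2@[56:56]
[57] read 'd'  n7⇒n0 ·f

Result: [[2,0],[5,0],[13,0],[16,0],[17,2],[18,2],[19,2],[20,2],[23,2],[26,0],[31,0],[34,0],[35,2],[37,2],[45,1],[45,2],[49,0],[56,1],[56,2]]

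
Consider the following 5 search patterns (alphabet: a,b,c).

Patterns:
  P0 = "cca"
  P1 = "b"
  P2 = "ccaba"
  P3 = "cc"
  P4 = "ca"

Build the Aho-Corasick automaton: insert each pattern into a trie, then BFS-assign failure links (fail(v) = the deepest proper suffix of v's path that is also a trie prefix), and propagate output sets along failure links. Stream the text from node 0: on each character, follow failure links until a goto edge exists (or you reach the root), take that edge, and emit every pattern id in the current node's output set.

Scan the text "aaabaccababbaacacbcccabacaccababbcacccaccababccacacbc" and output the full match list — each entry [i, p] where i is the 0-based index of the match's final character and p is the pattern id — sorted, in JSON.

Build automaton:
Trie nodes:
  0='ε' goto b→4 c→1
  1='c' goto a→7 c→2
  2='cc' goto a→3  ←P3
  3='cca' goto b→5  ←P0
  4='b' goto ·  ←P1
  5='ccab' goto a→6
  6='ccaba' goto ·  ←P2
  7='ca' goto ·  ←P4

BFS fail/out derivation:
  fail(1) 'c': from fail(0)=0 chase 'c': 0 ⇒ 0;  out=∅∪out(0)=∅
  fail(4) 'b': from fail(0)=0 chase 'b': 0 ⇒ 0;  out={1}∪out(0)={1}
  fail(2) 'cc': from fail(1)=0 chase 'c': 0 ⇒ 1;  out={3}∪out(1)={3}
  fail(7) 'ca': from fail(1)=0 chase 'a': 0 ⇒ 0;  out={4}∪out(0)={4}
  fail(3) 'cca': from fail(2)=1 chase 'a': 1 ⇒ 7;  out={0}∪out(7)={0,4}
  fail(5) 'ccab': from fail(3)=7 chase 'b': 7→0 ⇒ 4;  out=∅∪out(4)={1}
  fail(6) 'ccaba': from fail(5)=4 chase 'a': 4→0 ⇒ 0;  out={2}∪out(0)={2}

Text stream:
i=0 'a': node 0→0
i=1 'a': node 0→0
i=2 'a': node 0→0
i=3 'b': node 0→4  emit P1@[3:3]
i=4 'a': node 4→0 ·f
i=5 'c': node 0→1
i=6 'c': node 1→2  emit P3@[5:6]
i=7 'a': node 2→3  emit P0@[5:7],P4@[6:7]
i=8 'b': node 3→5  emit P1@[8:8]
i=9 'a': node 5→6  emit P2@[5:9]
i=10 'b': node 6→4 ·f  emit P1@[10:10]
i=11 'b': node 4→4 ·f  emit P1@[11:11]
i=12 'a': node 4→0 ·f
i=13 'a': node 0→0
i=14 'c': node 0→1
i=15 'a': node 1→7  emit P4@[14:15]
i=16 'c': node 7→1 ·f
i=17 'b': node 1→4 ·f  emit P1@[17:17]
i=18 'c': node 4→1 ·f
i=19 'c': node 1→2  emit P3@[18:19]
i=20 'c': node 2→2 ·f  emit P3@[19:20]
i=21 'a': node 2→3  emit P0@[19:21],P4@[20:21]
i=22 'b': node 3→5  emit P1@[22:22]
i=23 'a': node 5→6  emit P2@[19:23]
i=24 'c': node 6→1 ·f
i=25 'a': node 1→7  emit P4@[24:25]
i=26 'c': node 7→1 ·f
i=27 'c': node 1→2  emit P3@[26:27]
i=28 'a': node 2→3  emit P0@[26:28],P4@[27:28]
i=29 'b': node 3→5  emit P1@[29:29]
i=30 'a': node 5→6  emit P2@[26:30]
i=31 'b': node 6→4 ·f  emit P1@[31:31]
i=32 'b': node 4→4 ·f  emit P1@[32:32]
i=33 'c': node 4→1 ·f
i=34 'a': node 1→7  emit P4@[33:34]
i=35 'c': node 7→1 ·f
i=36 'c': node 1→2  emit P3@[35:36]
i=37 'c': node 2→2 ·f  emit P3@[36:37]
i=38 'a': node 2→3  emit P0@[36:38],P4@[37:38]
i=39 'c': node 3→1 ·f
i=40 'c': node 1→2  emit P3@[39:40]
i=41 'a': node 2→3  emit P0@[39:41],P4@[40:41]
i=42 'b': node 3→5  emit P1@[42:42]
i=43 'a': node 5→6  emit P2@[39:43]
i=44 'b': node 6→4 ·f  emit P1@[44:44]
i=45 'c': node 4→1 ·f
i=46 'c': node 1→2  emit P3@[45:46]
i=47 'a': node 2→3  emit P0@[45:47],P4@[46:47]
i=48 'c': node 3→1 ·f
i=49 'a': node 1→7  emit P4@[48:49]
i=50 'c': node 7→1 ·f
i=51 'b': node 1→4 ·f  emit P1@[51:51]
i=52 'c': node 4→1 ·f

Result: [[3,1],[6,3],[7,0],[7,4],[8,1],[9,2],[10,1],[11,1],[15,4],[17,1],[19,3],[20,3],[21,0],[21,4],[22,1],[23,2],[25,4],[27,3],[28,0],[28,4],[29,1],[30,2],[31,1],[32,1],[34,4],[36,3],[37,3],[38,0],[38,4],[40,3],[41,0],[41,4],[42,1],[43,2],[44,1],[46,3],[47,0],[47,4],[49,4],[51,1]]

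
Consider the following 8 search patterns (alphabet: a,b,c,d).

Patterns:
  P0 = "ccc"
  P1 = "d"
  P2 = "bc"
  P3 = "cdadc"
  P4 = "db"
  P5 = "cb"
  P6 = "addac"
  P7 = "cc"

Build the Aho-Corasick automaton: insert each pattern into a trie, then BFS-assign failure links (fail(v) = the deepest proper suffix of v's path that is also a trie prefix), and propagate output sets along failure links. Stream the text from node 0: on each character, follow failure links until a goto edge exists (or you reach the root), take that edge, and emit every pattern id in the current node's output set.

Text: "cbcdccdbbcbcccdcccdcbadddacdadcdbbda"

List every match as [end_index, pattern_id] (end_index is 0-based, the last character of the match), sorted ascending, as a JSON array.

Construct AC machine:
Trie nodes:
  0='ε' goto a→13 b→5 c→1 d→4
  1='c' goto b→12 c→2 d→7
  2='cc' goto c→3  [P7 ends]
  3='ccc' goto ·  [P0 ends]
  4='d' goto b→11  [P1 ends]
  5='b' goto c→6
  6='bc' goto ·  [P2 ends]
  7='cd' goto a→8
  8='cda' goto d→9
  9='cdad' goto c→10
  10='cdadc' goto ·  [P3 ends]
  11='db' goto ·  [P4 ends]
  12='cb' goto ·  [P5 ends]
  13='a' goto d→14
  14='ad' goto d→15
  15='add' goto a→16
  16='adda' goto c→17
  17='addac' goto ·  [P6 ends]

BFS fail/out derivation:
  fail(1) 'c': from fail(0)=0 chase 'c': 0 ⇒ 0;  out=∅∪out(0)=∅
  fail(4) 'd': from fail(0)=0 chase 'd': 0 ⇒ 0;  out={1}∪out(0)={1}
  fail(5) 'b': from fail(0)=0 chase 'b': 0 ⇒ 0;  out=∅∪out(0)=∅
  fail(13) 'a': from fail(0)=0 chase 'a': 0 ⇒ 0;  out=∅∪out(0)=∅
  fail(2) 'cc': from fail(1)=0 chase 'c': 0 ⇒ 1;  out={7}∪out(1)={7}
  fail(6) 'bc': from fail(5)=0 chase 'c': 0 ⇒ 1;  out={2}∪out(1)={2}
  fail(7) 'cd': from fail(1)=0 chase 'd': 0 ⇒ 4;  out=∅∪out(4)={1}
  fail(11) 'db': from fail(4)=0 chase 'b': 0 ⇒ 5;  out={4}∪out(5)={4}
  fail(12) 'cb': from fail(1)=0 chase 'b': 0 ⇒ 5;  out={5}∪out(5)={5}
  fail(14) 'ad': from fail(13)=0 chase 'd': 0 ⇒ 4;  out=∅∪out(4)={1}
  fail(3) 'ccc': from fail(2)=1 chase 'c': 1 ⇒ 2;  out={0}∪out(2)={0,7}
  fail(8) 'cda': from fail(7)=4 chase 'a': 4→0 ⇒ 13;  out=∅∪out(13)=∅
  fail(15) 'add': from fail(14)=4 chase 'd': 4→0 ⇒ 4;  out=∅∪out(4)={1}
  fail(9) 'cdad': from fail(8)=13 chase 'd': 13 ⇒ 14;  out=∅∪out(14)={1}
  fail(16) 'adda': from fail(15)=4 chase 'a': 4→0 ⇒ 13;  out=∅∪out(13)=∅
  fail(10) 'cdadc': from fail(9)=14 chase 'c': 14→4→0 ⇒ 1;  out={3}∪out(1)={3}
  fail(17) 'addac': from fail(16)=13 chase 'c': 13→0 ⇒ 1;  out={6}∪out(1)={6}

Run:
[0] read 'c'  n0⇒n1
[1] read 'b'  n1⇒n12  ** P5@[0:1]
[2] read 'c'  n12⇒n6 ·f  ** P2@[1:2]
[3] read 'd'  n6⇒n7 ·f  ** P1@[3:3]
[4] read 'c'  n7⇒n1 ·f
[5] read 'c'  n1⇒n2  ** P7@[4:5]
[6] read 'd'  n2⇒n7 ·f  ** P1@[6:6]
[7] read 'b'  n7⇒n11 ·f  ** P4@[6:7]
[8] read 'b'  n11⇒n5 ·f
[9] read 'c'  n5⇒n6  ** P2@[8:9]
[10] read 'b'  n6⇒n12 ·f  ** P5@[9:10]
[11] read 'c'  n12⇒n6 ·f  ** P2@[10:11]
[12] read 'c'  n6⇒n2 ·f  ** P7@[11:12]
[13] read 'c'  n2⇒n3  ** P0@[11:13],P7@[12:13]
[14] read 'd'  n3⇒n7 ·f  ** P1@[14:14]
[15] read 'c'  n7⇒n1 ·f
[16] read 'c'  n1⇒n2  ** P7@[15:16]
[17] read 'c'  n2⇒n3  ** P0@[15:17],P7@[16:17]
[18] read 'd'  n3⇒n7 ·f  ** P1@[18:18]
[19] read 'c'  n7⇒n1 ·f
[20] read 'b'  n1⇒n12  ** P5@[19:20]
[21] read 'a'  n12⇒n13 ·f
[22] read 'd'  n13⇒n14  ** P1@[22:22]
[23] read 'd'  n14⇒n15  ** P1@[23:23]
[24] read 'd'  n15⇒n4 ·f  ** P1@[24:24]
[25] read 'a'  n4⇒n13 ·f
[26] read 'c'  n13⇒n1 ·f
[27] read 'd'  n1⇒n7  ** P1@[27:27]
[28] read 'a'  n7⇒n8
[29] read 'd'  n8⇒n9  ** P1@[29:29]
[30] read 'c'  n9⇒n10  ** P3@[26:30]
[31] read 'd'  n10⇒n7 ·f  ** P1@[31:31]
[32] read 'b'  n7⇒n11 ·f  ** P4@[31:32]
[33] read 'b'  n11⇒n5 ·f
[34] read 'd'  n5⇒n4 ·f  ** P1@[34:34]
[35] read 'a'  n4⇒n13 ·f

Result: [[1,5],[2,2],[3,1],[5,7],[6,1],[7,4],[9,2],[10,5],[11,2],[12,7],[13,0],[13,7],[14,1],[16,7],[17,0],[17,7],[18,1],[20,5],[22,1],[23,1],[24,1],[27,1],[29,1],[30,3],[31,1],[32,4],[34,1]]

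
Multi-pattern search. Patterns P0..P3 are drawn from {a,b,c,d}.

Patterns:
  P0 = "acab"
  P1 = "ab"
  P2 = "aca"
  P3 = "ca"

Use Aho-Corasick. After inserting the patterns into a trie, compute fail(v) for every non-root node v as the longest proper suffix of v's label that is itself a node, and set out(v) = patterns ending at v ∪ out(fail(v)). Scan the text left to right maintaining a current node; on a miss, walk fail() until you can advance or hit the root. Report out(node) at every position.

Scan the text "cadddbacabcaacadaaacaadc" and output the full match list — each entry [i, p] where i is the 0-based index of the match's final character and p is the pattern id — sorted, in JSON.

Construct AC machine:
Trie nodes:
  n0 'ε': a→1 c→6
  n1 'a': b→5 c→2
  n2 'ac': a→3
  n3 'aca': b→4  [P2 ends]
  n4 'acab': ·  [P0 ends]
  n5 'ab': ·  [P1 ends]
  n6 'c': a→7
  n7 'ca': ·  [P3 ends]

Failure links (BFS by depth):
  n1('a'): parent n0 fail=0; on 'a' 0 → fail=0;  out ∅∪∅=∅
  n6('c'): parent n0 fail=0; on 'c' 0 → fail=0;  out ∅∪∅=∅
  n2('ac'): parent n1 fail=0; on 'c' 0 → fail=6;  out ∅∪∅=∅
  n5('ab'): parent n1 fail=0; on 'b' 0 → fail=0;  out {1}∪∅={1}
  n7('ca'): parent n6 fail=0; on 'a' 0 → fail=1;  out {3}∪∅={3}
  n3('aca'): parent n2 fail=6; on 'a' 6 → fail=7;  out {2}∪{3}={2,3}
  n4('acab'): parent n3 fail=7; on 'b' 7→1 → fail=5;  out {0}∪{1}={0,1}

Scan:
i=0 'c': node 0→6
i=1 'a': node 6→7  → match P3@[0:1]
i=2 'd': node 7→0 ·f
i=3 'd': node 0→0
i=4 'd': node 0→0
i=5 'b': node 0→0
i=6 'a': node 0→1
i=7 'c': node 1→2
i=8 'a': node 2→3  → match P2@[6:8],P3@[7:8]
i=9 'b': node 3→4  → match P0@[6:9],P1@[8:9]
i=10 'c': node 4→6 ·f
i=11 'a': node 6→7  → match P3@[10:11]
i=12 'a': node 7→1 ·f
i=13 'c': node 1→2
i=14 'a': node 2→3  → match P2@[12:14],P3@[13:14]
i=15 'd': node 3→0 ·f
i=16 'a': node 0→1
i=17 'a': node 1→1 ·f
i=18 'a': node 1→1 ·f
i=19 'c': node 1→2
i=20 'a': node 2→3  → match P2@[18:20],P3@[19:20]
i=21 'a': node 3→1 ·f
i=22 'd': node 1→0 ·f
i=23 'c': node 0→6

All matches (sorted): [[1,3],[8,2],[8,3],[9,0],[9,1],[11,3],[14,2],[14,3],[20,2],[20,3]]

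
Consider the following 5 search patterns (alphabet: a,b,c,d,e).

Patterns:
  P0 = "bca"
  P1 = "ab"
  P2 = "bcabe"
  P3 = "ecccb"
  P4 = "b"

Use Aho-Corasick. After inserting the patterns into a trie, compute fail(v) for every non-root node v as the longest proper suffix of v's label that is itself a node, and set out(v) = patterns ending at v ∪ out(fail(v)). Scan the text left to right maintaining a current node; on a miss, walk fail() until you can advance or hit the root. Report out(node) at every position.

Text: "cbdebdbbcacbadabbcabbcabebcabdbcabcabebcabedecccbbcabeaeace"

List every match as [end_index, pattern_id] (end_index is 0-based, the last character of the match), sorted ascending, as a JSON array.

Build automaton:
Trie nodes:
  n0 'ε': a→4 b→1 e→8
  n1 'b': c→2  ←P4
  n2 'bc': a→3
  n3 'bca': b→6  ←P0
  n4 'a': b→5
  n5 'ab': ·  ←P1
  n6 'bcab': e→7
  n7 'bcabe': ·  ←P2
  n8 'e': c→9
  n9 'ec': c→10
  n10 'ecc': c→11
  n11 'eccc': b→12
  n12 'ecccb': ·  ←P3

Failure links (BFS by depth):
  fail(1) 'b': from fail(0)=0 chase 'b': 0 ⇒ 0;  out={4}∪out(0)={4}
  fail(4) 'a': from fail(0)=0 chase 'a': 0 ⇒ 0;  out=∅∪out(0)=∅
  fail(8) 'e': from fail(0)=0 chase 'e': 0 ⇒ 0;  out=∅∪out(0)=∅
  fail(2) 'bc': from fail(1)=0 chase 'c': 0 ⇒ 0;  out=∅∪out(0)=∅
  fail(5) 'ab': from fail(4)=0 chase 'b': 0 ⇒ 1;  out={1}∪out(1)={1,4}
  fail(9) 'ec': from fail(8)=0 chase 'c': 0 ⇒ 0;  out=∅∪out(0)=∅
  fail(3) 'bca': from fail(2)=0 chase 'a': 0 ⇒ 4;  out={0}∪out(4)={0}
  fail(10) 'ecc': from fail(9)=0 chase 'c': 0 ⇒ 0;  out=∅∪out(0)=∅
  fail(6) 'bcab': from fail(3)=4 chase 'b': 4 ⇒ 5;  out=∅∪out(5)={1,4}
  fail(11) 'eccc': from fail(10)=0 chase 'c': 0 ⇒ 0;  out=∅∪out(0)=∅
  fail(7) 'bcabe': from fail(6)=5 chase 'e': 5→1→0 ⇒ 8;  out={2}∪out(8)={2}
  fail(12) 'ecccb': from fail(11)=0 chase 'b': 0 ⇒ 1;  out={3}∪out(1)={3,4}

Run:
i=0 'c': node 0→0
i=1 'b': node 0→1  → match P4@[1:1]
i=2 'd': node 1→0 ·f
i=3 'e': node 0→8
i=4 'b': node 8→1 ·f  → match P4@[4:4]
i=5 'd': node 1→0 ·f
i=6 'b': node 0→1  → match P4@[6:6]
i=7 'b': node 1→1 ·f  → match P4@[7:7]
i=8 'c': node 1→2
i=9 'a': node 2→3  → match P0@[7:9]
i=10 'c': node 3→0 ·f
i=11 'b': node 0→1  → match P4@[11:11]
i=12 'a': node 1→4 ·f
i=13 'd': node 4→0 ·f
i=14 'a': node 0→4
i=15 'b': node 4→5  → match P1@[14:15],P4@[15:15]
i=16 'b': node 5→1 ·f  → match P4@[16:16]
i=17 'c': node 1→2
i=18 'a': node 2→3  → match P0@[16:18]
i=19 'b': node 3→6  → match P1@[18:19],P4@[19:19]
i=20 'b': node 6→1 ·f  → match P4@[20:20]
i=21 'c': node 1→2
i=22 'a': node 2→3  → match P0@[20:22]
i=23 'b': node 3→6  → match P1@[22:23],P4@[23:23]
i=24 'e': node 6→7  → match P2@[20:24]
i=25 'b': node 7→1 ·f  → match P4@[25:25]
i=26 'c': node 1→2
i=27 'a': node 2→3  → match P0@[25:27]
i=28 'b': node 3→6  → match P1@[27:28],P4@[28:28]
i=29 'd': node 6→0 ·f
i=30 'b': node 0→1  → match P4@[30:30]
i=31 'c': node 1→2
i=32 'a': node 2→3  → match P0@[30:32]
i=33 'b': node 3→6  → match P1@[32:33],P4@[33:33]
i=34 'c': node 6→2 ·f
i=35 'a': node 2→3  → match P0@[33:35]
i=36 'b': node 3→6  → match P1@[35:36],P4@[36:36]
i=37 'e': node 6→7  → match P2@[33:37]
i=38 'b': node 7→1 ·f  → match P4@[38:38]
i=39 'c': node 1→2
i=40 'a': node 2→3  → match P0@[38:40]
i=41 'b': node 3→6  → match P1@[40:41],P4@[41:41]
i=42 'e': node 6→7  → match P2@[38:42]
i=43 'd': node 7→0 ·f
i=44 'e': node 0→8
i=45 'c': node 8→9
i=46 'c': node 9→10
i=47 'c': node 10→11
i=48 'b': node 11→12  → match P3@[44:48],P4@[48:48]
i=49 'b': node 12→1 ·f  → match P4@[49:49]
i=50 'c': node 1→2
i=51 'a': node 2→3  → match P0@[49:51]
i=52 'b': node 3→6  → match P1@[51:52],P4@[52:52]
i=53 'e': node 6→7  → match P2@[49:53]
i=54 'a': node 7→4 ·f
i=55 'e': node 4→8 ·f
i=56 'a': node 8→4 ·f
i=57 'c': node 4→0 ·f
i=58 'e': node 0→8

Result: [[1,4],[4,4],[6,4],[7,4],[9,0],[11,4],[15,1],[15,4],[16,4],[18,0],[19,1],[19,4],[20,4],[22,0],[23,1],[23,4],[24,2],[25,4],[27,0],[28,1],[28,4],[30,4],[32,0],[33,1],[33,4],[35,0],[36,1],[36,4],[37,2],[38,4],[40,0],[41,1],[41,4],[42,2],[48,3],[48,4],[49,4],[51,0],[52,1],[52,4],[53,2]]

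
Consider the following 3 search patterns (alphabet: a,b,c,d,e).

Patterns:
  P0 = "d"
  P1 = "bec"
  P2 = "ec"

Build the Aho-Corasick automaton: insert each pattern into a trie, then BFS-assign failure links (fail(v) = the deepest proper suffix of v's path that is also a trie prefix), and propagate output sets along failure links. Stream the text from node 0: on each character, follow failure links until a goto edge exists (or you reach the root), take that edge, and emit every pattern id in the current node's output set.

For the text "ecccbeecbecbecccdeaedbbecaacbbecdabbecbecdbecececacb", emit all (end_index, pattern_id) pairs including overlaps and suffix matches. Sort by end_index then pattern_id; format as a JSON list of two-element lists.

Build automaton:
Trie (insert patterns):
  n0 'ε': b→2 d→1 e→5
  n1 'd': ·  ←P0
  n2 'b': e→3
  n3 'be': c→4
  n4 'bec': ·  ←P1
  n5 'e': c→6
  n6 'ec': ·  ←P2

BFS fail/out derivation:
  n1('d'): parent n0 fail=0; on 'd' 0 → fail=0;  out {0}∪∅={0}
  n2('b'): parent n0 fail=0; on 'b' 0 → fail=0;  out ∅∪∅=∅
  n5('e'): parent n0 fail=0; on 'e' 0 → fail=0;  out ∅∪∅=∅
  n3('be'): parent n2 fail=0; on 'e' 0 → fail=5;  out ∅∪∅=∅
  n6('ec'): parent n5 fail=0; on 'c' 0 → fail=0;  out {2}∪∅={2}
  n4('bec'): parent n3 fail=5; on 'c' 5 → fail=6;  out {1}∪{2}={1,2}

Text stream:
pos 0 'e': at 5
pos 1 'c': at 6  → match P2@[0:1]
pos 2 'c': at 0 (fail-walked)
pos 3 'c': at 0
pos 4 'b': at 2
pos 5 'e': at 3
pos 6 'e': at 5 (fail-walked)
pos 7 'c': at 6  → match P2@[6:7]
pos 8 'b': at 2 (fail-walked)
pos 9 'e': at 3
pos 10 'c': at 4  → match P1@[8:10],P2@[9:10]
pos 11 'b': at 2 (fail-walked)
pos 12 'e': at 3
pos 13 'c': at 4  → match P1@[11:13],P2@[12:13]
pos 14 'c': at 0 (fail-walked)
pos 15 'c': at 0
pos 16 'd': at 1  → match P0@[16:16]
pos 17 'e': at 5 (fail-walked)
pos 18 'a': at 0 (fail-walked)
pos 19 'e': at 5
pos 20 'd': at 1 (fail-walked)  → match P0@[20:20]
pos 21 'b': at 2 (fail-walked)
pos 22 'b': at 2 (fail-walked)
pos 23 'e': at 3
pos 24 'c': at 4  → match P1@[22:24],P2@[23:24]
pos 25 'a': at 0 (fail-walked)
pos 26 'a': at 0
pos 27 'c': at 0
pos 28 'b': at 2
pos 29 'b': at 2 (fail-walked)
pos 30 'e': at 3
pos 31 'c': at 4  → match P1@[29:31],P2@[30:31]
pos 32 'd': at 1 (fail-walked)  → match P0@[32:32]
pos 33 'a': at 0 (fail-walked)
pos 34 'b': at 2
pos 35 'b': at 2 (fail-walked)
pos 36 'e': at 3
pos 37 'c': at 4  → match P1@[35:37],P2@[36:37]
pos 38 'b': at 2 (fail-walked)
pos 39 'e': at 3
pos 40 'c': at 4  → match P1@[38:40],P2@[39:40]
pos 41 'd': at 1 (fail-walked)  → match P0@[41:41]
pos 42 'b': at 2 (fail-walked)
pos 43 'e': at 3
pos 44 'c': at 4  → match P1@[42:44],P2@[43:44]
pos 45 'e': at 5 (fail-walked)
pos 46 'c': at 6  → match P2@[45:46]
pos 47 'e': at 5 (fail-walked)
pos 48 'c': at 6  → match P2@[47:48]
pos 49 'a': at 0 (fail-walked)
pos 50 'c': at 0
pos 51 'b': at 2

All matches (sorted): [[1,2],[7,2],[10,1],[10,2],[13,1],[13,2],[16,0],[20,0],[24,1],[24,2],[31,1],[31,2],[32,0],[37,1],[37,2],[40,1],[40,2],[41,0],[44,1],[44,2],[46,2],[48,2]]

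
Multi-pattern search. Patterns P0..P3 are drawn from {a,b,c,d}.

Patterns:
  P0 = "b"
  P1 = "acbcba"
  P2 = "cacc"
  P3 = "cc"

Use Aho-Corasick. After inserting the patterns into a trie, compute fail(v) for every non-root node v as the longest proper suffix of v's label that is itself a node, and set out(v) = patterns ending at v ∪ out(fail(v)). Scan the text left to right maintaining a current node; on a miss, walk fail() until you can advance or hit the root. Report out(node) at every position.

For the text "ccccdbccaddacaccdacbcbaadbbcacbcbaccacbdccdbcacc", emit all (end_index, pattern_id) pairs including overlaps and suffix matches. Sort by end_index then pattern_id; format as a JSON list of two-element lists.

Build:
Trie (insert patterns):
  n0 'ε': a→2 b→1 c→8
  n1 'b': ·  [P0 ends]
  n2 'a': c→3
  n3 'ac': b→4
  n4 'acb': c→5
  n5 'acbc': b→6
  n6 'acbcb': a→7
  n7 'acbcba': ·  [P1 ends]
  n8 'c': a→9 c→12
  n9 'ca': c→10
  n10 'cac': c→11
  n11 'cacc': ·  [P2 ends]
  n12 'cc': ·  [P3 ends]

Failure links (BFS by depth):
  n1('b'): parent n0 fail=0; on 'b' 0 → fail=0;  out {0}∪∅={0}
  n2('a'): parent n0 fail=0; on 'a' 0 → fail=0;  out ∅∪∅=∅
  n8('c'): parent n0 fail=0; on 'c' 0 → fail=0;  out ∅∪∅=∅
  n3('ac'): parent n2 fail=0; on 'c' 0 → fail=8;  out ∅∪∅=∅
  n9('ca'): parent n8 fail=0; on 'a' 0 → fail=2;  out ∅∪∅=∅
  n12('cc'): parent n8 fail=0; on 'c' 0 → fail=8;  out {3}∪∅={3}
  n4('acb'): parent n3 fail=8; on 'b' 8→0 → fail=1;  out ∅∪{0}={0}
  n10('cac'): parent n9 fail=2; on 'c' 2 → fail=3;  out ∅∪∅=∅
  n5('acbc'): parent n4 fail=1; on 'c' 1→0 → fail=8;  out ∅∪∅=∅
  n11('cacc'): parent n10 fail=3; on 'c' 3→8 → fail=12;  out {2}∪{3}={2,3}
  n6('acbcb'): parent n5 fail=8; on 'b' 8→0 → fail=1;  out ∅∪{0}={0}
  n7('acbcba'): parent n6 fail=1; on 'a' 1→0 → fail=2;  out {1}∪∅={1}

Text stream:
i=0 'c': node 0→8
i=1 'c': node 8→12  → match P3@[0:1]
i=2 'c': node 12→12 ·f  → match P3@[1:2]
i=3 'c': node 12→12 ·f  → match P3@[2:3]
i=4 'd': node 12→0 ·f
i=5 'b': node 0→1  → match P0@[5:5]
i=6 'c': node 1→8 ·f
i=7 'c': node 8→12  → match P3@[6:7]
i=8 'a': node 12→9 ·f
i=9 'd': node 9→0 ·f
i=10 'd': node 0→0
i=11 'a': node 0→2
i=12 'c': node 2→3
i=13 'a': node 3→9 ·f
i=14 'c': node 9→10
i=15 'c': node 10→11  → match P2@[12:15],P3@[14:15]
i=16 'd': node 11→0 ·f
i=17 'a': node 0→2
i=18 'c': node 2→3
i=19 'b': node 3→4  → match P0@[19:19]
i=20 'c': node 4→5
i=21 'b': node 5→6  → match P0@[21:21]
i=22 'a': node 6→7  → match P1@[17:22]
i=23 'a': node 7→2 ·f
i=24 'd': node 2→0 ·f
i=25 'b': node 0→1  → match P0@[25:25]
i=26 'b': node 1→1 ·f  → match P0@[26:26]
i=27 'c': node 1→8 ·f
i=28 'a': node 8→9
i=29 'c': node 9→10
i=30 'b': node 10→4 ·f  → match P0@[30:30]
i=31 'c': node 4→5
i=32 'b': node 5→6  → match P0@[32:32]
i=33 'a': node 6→7  → match P1@[28:33]
i=34 'c': node 7→3 ·f
i=35 'c': node 3→12 ·f  → match P3@[34:35]
i=36 'a': node 12→9 ·f
i=37 'c': node 9→10
i=38 'b': node 10→4 ·f  → match P0@[38:38]
i=39 'd': node 4→0 ·f
i=40 'c': node 0→8
i=41 'c': node 8→12  → match P3@[40:41]
i=42 'd': node 12→0 ·f
i=43 'b': node 0→1  → match P0@[43:43]
i=44 'c': node 1→8 ·f
i=45 'a': node 8→9
i=46 'c': node 9→10
i=47 'c': node 10→11  → match P2@[44:47],P3@[46:47]

All matches (sorted): [[1,3],[2,3],[3,3],[5,0],[7,3],[15,2],[15,3],[19,0],[21,0],[22,1],[25,0],[26,0],[30,0],[32,0],[33,1],[35,3],[38,0],[41,3],[43,0],[47,2],[47,3]]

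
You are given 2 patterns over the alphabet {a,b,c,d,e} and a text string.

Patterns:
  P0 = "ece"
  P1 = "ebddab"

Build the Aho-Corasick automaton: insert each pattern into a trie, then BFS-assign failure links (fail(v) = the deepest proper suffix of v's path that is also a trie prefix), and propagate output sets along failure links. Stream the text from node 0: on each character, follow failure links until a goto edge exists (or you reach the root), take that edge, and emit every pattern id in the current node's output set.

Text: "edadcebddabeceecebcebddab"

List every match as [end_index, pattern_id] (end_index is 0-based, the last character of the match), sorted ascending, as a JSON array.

Build:
Trie nodes:
  n0 'ε': e→1
  n1 'e': b→4 c→2
  n2 'ec': e→3
  n3 'ece': ·  ←P0
  n4 'eb': d→5
  n5 'ebd': d→6
  n6 'ebdd': a→7
  n7 'ebdda': b→8
  n8 'ebddab': ·  ←P1

Failure links (BFS by depth):
  n1('e'): parent n0 fail=0; on 'e' 0 → fail=0;  out ∅∪∅=∅
  n2('ec'): parent n1 fail=0; on 'c' 0 → fail=0;  out ∅∪∅=∅
  n4('eb'): parent n1 fail=0; on 'b' 0 → fail=0;  out ∅∪∅=∅
  n3('ece'): parent n2 fail=0; on 'e' 0 → fail=1;  out {0}∪∅={0}
  n5('ebd'): parent n4 fail=0; on 'd' 0 → fail=0;  out ∅∪∅=∅
  n6('ebdd'): parent n5 fail=0; on 'd' 0 → fail=0;  out ∅∪∅=∅
  n7('ebdda'): parent n6 fail=0; on 'a' 0 → fail=0;  out ∅∪∅=∅
  n8('ebddab'): parent n7 fail=0; on 'b' 0 → fail=0;  out {1}∪∅={1}

Text stream:
[0] read 'e'  n0⇒n1
[1] read 'd'  n1⇒n0 ·f
[2] read 'a'  n0⇒n0
[3] read 'd'  n0⇒n0
[4] read 'c'  n0⇒n0
[5] read 'e'  n0⇒n1
[6] read 'b'  n1⇒n4
[7] read 'd'  n4⇒n5
[8] read 'd'  n5⇒n6
[9] read 'a'  n6⇒n7
[10] read 'b'  n7⇒n8  emit P1@[5:10]
[11] read 'e'  n8⇒n1 ·f
[12] read 'c'  n1⇒n2
[13] read 'e'  n2⇒n3  emit P0@[11:13]
[14] read 'e'  n3⇒n1 ·f
[15] read 'c'  n1⇒n2
[16] read 'e'  n2⇒n3  emit P0@[14:16]
[17] read 'b'  n3⇒n4 ·f
[18] read 'c'  n4⇒n0 ·f
[19] read 'e'  n0⇒n1
[20] read 'b'  n1⇒n4
[21] read 'd'  n4⇒n5
[22] read 'd'  n5⇒n6
[23] read 'a'  n6⇒n7
[24] read 'b'  n7⇒n8  emit P1@[19:24]

Result: [[10,1],[13,0],[16,0],[24,1]]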